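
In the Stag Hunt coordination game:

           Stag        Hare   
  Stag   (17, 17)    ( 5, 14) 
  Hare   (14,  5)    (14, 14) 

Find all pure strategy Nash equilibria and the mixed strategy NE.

Pure NE: (Stag, Stag) and (Hare, Hare); Mixed NE: p = 0.75, q = 0.75

Work:
Check pure NE:
(Stag, Stag): (17, 17) - no unilateral deviation beneficial
(Hare, Hare): (14, 14) - no unilateral deviation beneficial
Mixed NE: P1 plays Stag with p = 0.75, P2 plays Stag with q = 0.75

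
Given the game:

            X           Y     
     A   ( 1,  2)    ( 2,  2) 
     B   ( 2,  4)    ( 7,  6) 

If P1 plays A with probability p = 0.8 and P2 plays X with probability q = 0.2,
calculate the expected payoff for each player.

E[P1] = 2.64, E[P2] = 2.72

Work:
E[P1] = p·q·π₁(A,X) + p·(1-q)·π₁(A,Y) + (1-p)·q·π₁(B,X) + (1-p)·(1-q)·π₁(B,Y)
= 0.8·0.2·1 + 0.8·0.8·2 + 0.2·0.2·2 + 0.2·0.8·7
= 2.64

E[P2] = 2.72 (similar calculation)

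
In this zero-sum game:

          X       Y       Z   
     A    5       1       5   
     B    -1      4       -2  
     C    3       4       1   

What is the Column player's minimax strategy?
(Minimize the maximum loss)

Column should play Y, value = 4

Work:
Column player minimizes Row's maximum payoff:
Column X: max payoff to Row = 5
Column Y: max payoff to Row = 4
Column Z: max payoff to Row = 5
Minimum is 4, achieved by column Y.
Minimax strategy: Y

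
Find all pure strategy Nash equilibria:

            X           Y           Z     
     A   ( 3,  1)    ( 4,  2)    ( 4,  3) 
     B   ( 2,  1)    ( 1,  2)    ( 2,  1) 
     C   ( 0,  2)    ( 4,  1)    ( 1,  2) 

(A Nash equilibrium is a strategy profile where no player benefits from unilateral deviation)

Nash equilibrium: (A, Z)

Work:
Best responses:
  P1 vs X: payoffs [3, 2, 0] → best response A (payoff 3)
  P1 vs Y: payoffs [4, 1, 4] → best response A/C (payoff 4)
  P1 vs Z: payoffs [4, 2, 1] → best response A (payoff 4)
  P2 vs A: payoffs [1, 2, 3] → best response Z (payoff 3)
  P2 vs B: payoffs [1, 2, 1] → best response Y (payoff 2)
  P2 vs C: payoffs [2, 1, 2] → best response X/Z (payoff 2)
Mutual best responses: (A,Z) → Nash equilibria.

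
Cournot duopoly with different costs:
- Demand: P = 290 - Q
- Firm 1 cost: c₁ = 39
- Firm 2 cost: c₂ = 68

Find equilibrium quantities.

q₁* = 93.33, q₂* = 64.33

Work:
Reaction: q₁ = (290 - 39 - q₂)/2
Reaction: q₂ = (290 - 68 - q₁)/2
Solve simultaneously:
q₁* = (290 - 2×39 + 68)/3 = 93.33
q₂* = (290 - 2×68 + 39)/3 = 64.33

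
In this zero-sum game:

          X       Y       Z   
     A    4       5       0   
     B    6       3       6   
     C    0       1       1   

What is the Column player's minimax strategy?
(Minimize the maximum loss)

Column should play Y, value = 5

Work:
Column player minimizes Row's maximum payoff:
Column X: max payoff to Row = 6
Column Y: max payoff to Row = 5
Column Z: max payoff to Row = 6
Minimum is 5, achieved by column Y.
Minimax strategy: Y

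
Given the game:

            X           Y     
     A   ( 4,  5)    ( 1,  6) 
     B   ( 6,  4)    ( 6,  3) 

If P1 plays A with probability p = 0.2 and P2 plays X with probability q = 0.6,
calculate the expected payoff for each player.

E[P1] = 5.36, E[P2] = 3.96

Work:
E[P1] = p·q·π₁(A,X) + p·(1-q)·π₁(A,Y) + (1-p)·q·π₁(B,X) + (1-p)·(1-q)·π₁(B,Y)
= 0.2·0.6·4 + 0.2·0.4·1 + 0.8·0.6·6 + 0.8·0.4·6
= 5.36

E[P2] = 3.96 (similar calculation)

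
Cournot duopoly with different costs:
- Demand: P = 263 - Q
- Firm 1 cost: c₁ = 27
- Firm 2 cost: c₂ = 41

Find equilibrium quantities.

q₁* = 83.33, q₂* = 69.33

Work:
Reaction: q₁ = (263 - 27 - q₂)/2
Reaction: q₂ = (263 - 41 - q₁)/2
Solve simultaneously:
q₁* = (263 - 2×27 + 41)/3 = 83.33
q₂* = (263 - 2×41 + 27)/3 = 69.33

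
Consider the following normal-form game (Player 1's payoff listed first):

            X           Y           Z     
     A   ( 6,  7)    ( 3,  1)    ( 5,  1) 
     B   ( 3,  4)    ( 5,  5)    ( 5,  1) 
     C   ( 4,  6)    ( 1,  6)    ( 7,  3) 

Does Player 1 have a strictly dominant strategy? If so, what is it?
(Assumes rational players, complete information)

No strictly dominant strategy exists for Player 1

Work:
A strategy strictly dominates another if it gives a strictly higher payoff against every opponent action. Compare each pair of P1's strategies column-by-column:
  A vs B: [6 vs 3, 3 vs 5, 5 vs 5] → A does not strictly dominate B (column Y: 3 ≤ 5)
  A vs C: [6 vs 4, 3 vs 1, 5 vs 7] → A does not strictly dominate C (column Z: 5 ≤ 7)
  B vs A: [3 vs 6, 5 vs 3, 5 vs 5] → B does not strictly dominate A (column X: 3 ≤ 6)
  B vs C: [3 vs 4, 5 vs 1, 5 vs 7] → B does not strictly dominate C (column X: 3 ≤ 4)
  C vs A: [4 vs 6, 1 vs 3, 7 vs 5] → C does not strictly dominate A (column X: 4 ≤ 6)
  C vs B: [4 vs 3, 1 vs 5, 7 vs 5] → C does not strictly dominate B (column Y: 1 ≤ 5)
No single strategy strictly dominates all others → no strictly dominant strategy.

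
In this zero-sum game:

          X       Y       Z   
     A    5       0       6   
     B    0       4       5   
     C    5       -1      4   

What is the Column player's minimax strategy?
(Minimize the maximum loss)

Column should play Y, value = 4

Work:
Column player minimizes Row's maximum payoff:
Column X: max payoff to Row = 5
Column Y: max payoff to Row = 4
Column Z: max payoff to Row = 6
Minimum is 4, achieved by column Y.
Minimax strategy: Y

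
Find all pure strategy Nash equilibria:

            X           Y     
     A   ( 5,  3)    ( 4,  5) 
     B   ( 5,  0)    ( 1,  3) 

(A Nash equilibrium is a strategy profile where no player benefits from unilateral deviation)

Nash equilibrium: (A, Y)

Work:
Best responses:
  P1 vs X: payoffs [5, 5] → best response A/B (payoff 5)
  P1 vs Y: payoffs [4, 1] → best response A (payoff 4)
  P2 vs A: payoffs [3, 5] → best response Y (payoff 5)
  P2 vs B: payoffs [0, 3] → best response Y (payoff 3)
Mutual best responses: (A,Y) → Nash equilibria.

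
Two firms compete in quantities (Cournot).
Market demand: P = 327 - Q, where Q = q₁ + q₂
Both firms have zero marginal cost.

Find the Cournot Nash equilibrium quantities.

q₁* = q₂* = 109.0; P* = 109.0

Work:
Profit: π_i = P·q_i = (a - q_i - q_j)·q_i
FOC: ∂π_i/∂q_i = a - 2q_i - q_j = 0
Reaction function: q_i = (327 - q_j)/2
Symmetry: q* = 327/3 = 109.0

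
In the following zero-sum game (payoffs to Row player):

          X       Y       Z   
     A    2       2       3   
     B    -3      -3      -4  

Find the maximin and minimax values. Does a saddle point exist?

Maximin = 2, Minimax = 2, Saddle: True

Work:
Row minimums: [2, -4] → maximin = 2
Column maximums: [2, 2, 3] → minimax = 2
Saddle point exists! Game value = 2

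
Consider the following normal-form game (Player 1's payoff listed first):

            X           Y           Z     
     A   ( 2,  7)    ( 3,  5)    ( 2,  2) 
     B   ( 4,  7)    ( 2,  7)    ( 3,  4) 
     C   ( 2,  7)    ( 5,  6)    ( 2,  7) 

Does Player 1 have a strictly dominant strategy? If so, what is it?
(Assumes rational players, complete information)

No strictly dominant strategy exists for Player 1

Work:
A strategy strictly dominates another if it gives a strictly higher payoff against every opponent action. Compare each pair of P1's strategies column-by-column:
  A vs B: [2 vs 4, 3 vs 2, 2 vs 3] → A does not strictly dominate B (column X: 2 ≤ 4)
  A vs C: [2 vs 2, 3 vs 5, 2 vs 2] → A does not strictly dominate C (column X: 2 ≤ 2)
  B vs A: [4 vs 2, 2 vs 3, 3 vs 2] → B does not strictly dominate A (column Y: 2 ≤ 3)
  B vs C: [4 vs 2, 2 vs 5, 3 vs 2] → B does not strictly dominate C (column Y: 2 ≤ 5)
  C vs A: [2 vs 2, 5 vs 3, 2 vs 2] → C does not strictly dominate A (column X: 2 ≤ 2)
  C vs B: [2 vs 4, 5 vs 2, 2 vs 3] → C does not strictly dominate B (column X: 2 ≤ 4)
No single strategy strictly dominates all others → no strictly dominant strategy.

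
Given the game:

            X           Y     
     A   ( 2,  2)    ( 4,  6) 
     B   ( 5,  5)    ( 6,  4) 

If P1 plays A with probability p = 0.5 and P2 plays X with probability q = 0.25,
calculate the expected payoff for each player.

E[P1] = 4.625, E[P2] = 4.625

Work:
E[P1] = p·q·π₁(A,X) + p·(1-q)·π₁(A,Y) + (1-p)·q·π₁(B,X) + (1-p)·(1-q)·π₁(B,Y)
= 0.5·0.25·2 + 0.5·0.75·4 + 0.5·0.25·5 + 0.5·0.75·6
= 4.625

E[P2] = 4.625 (similar calculation)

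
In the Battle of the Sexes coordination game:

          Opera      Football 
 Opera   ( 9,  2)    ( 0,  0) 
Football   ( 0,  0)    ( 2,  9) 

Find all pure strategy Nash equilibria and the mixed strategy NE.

Pure NE: (Opera, Opera) and (Football, Football); Mixed NE: p = 0.8182, q = 0.1818

Work:
Check pure NE:
(Opera, Opera): (9, 2) - no unilateral deviation beneficial
(Football, Football): (2, 9) - no unilateral deviation beneficial
Mixed NE: P1 plays Opera with p = 0.8182, P2 plays Opera with q = 0.1818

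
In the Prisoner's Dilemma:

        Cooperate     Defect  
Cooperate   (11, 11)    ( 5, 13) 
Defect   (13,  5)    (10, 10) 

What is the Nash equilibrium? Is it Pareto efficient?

(Defect, Defect) is NE; not Pareto efficient

Work:
Defect dominates Cooperate for both players:
If P2 cooperates: Defect (13) > Cooperate (11)
If P2 defects: Defect (10) > Cooperate (5)
NE: (Defect, Defect) with payoff (10, 10)
But (Cooperate, Cooperate) = (11, 11) Pareto dominates (10, 10)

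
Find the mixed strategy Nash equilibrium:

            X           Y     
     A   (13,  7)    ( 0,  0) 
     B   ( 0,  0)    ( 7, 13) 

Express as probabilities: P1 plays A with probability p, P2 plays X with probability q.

p = 0.65, q = 0.35

Work:
Find probabilities that make opponent indifferent:
P2 chooses q to make P1 indifferent between A and B
P1 chooses p to make P2 indifferent between X and Y
Mixed NE: P1 plays (A: 0.65, B: 0.35), P2 plays (X: 0.35, Y: 0.65)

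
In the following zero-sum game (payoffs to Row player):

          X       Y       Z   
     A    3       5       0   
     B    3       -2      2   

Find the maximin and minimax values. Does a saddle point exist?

Maximin = 0, Minimax = 2, Saddle: False

Work:
Row minimums: [0, -2] → maximin = 0
Column maximums: [3, 5, 2] → minimax = 2
No saddle point (maximin ≠ minimax). Mixed strategy needed.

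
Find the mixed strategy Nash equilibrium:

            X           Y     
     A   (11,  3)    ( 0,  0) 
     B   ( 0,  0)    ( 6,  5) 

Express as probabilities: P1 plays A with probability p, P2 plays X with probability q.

p = 0.625, q = 0.3529

Work:
Find probabilities that make opponent indifferent:
P2 chooses q to make P1 indifferent between A and B
P1 chooses p to make P2 indifferent between X and Y
Mixed NE: P1 plays (A: 0.625, B: 0.375), P2 plays (X: 0.3529, Y: 0.6471)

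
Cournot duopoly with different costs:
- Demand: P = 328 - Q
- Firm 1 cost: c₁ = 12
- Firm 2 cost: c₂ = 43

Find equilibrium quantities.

q₁* = 115.67, q₂* = 84.67

Work:
Reaction: q₁ = (328 - 12 - q₂)/2
Reaction: q₂ = (328 - 43 - q₁)/2
Solve simultaneously:
q₁* = (328 - 2×12 + 43)/3 = 115.67
q₂* = (328 - 2×43 + 12)/3 = 84.67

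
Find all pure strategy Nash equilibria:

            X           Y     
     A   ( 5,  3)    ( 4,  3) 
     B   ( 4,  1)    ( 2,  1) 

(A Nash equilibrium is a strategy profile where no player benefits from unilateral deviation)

Nash equilibrium: (A, X), (A, Y)

Work:
Best responses:
  P1 vs X: payoffs [5, 4] → best response A (payoff 5)
  P1 vs Y: payoffs [4, 2] → best response A (payoff 4)
  P2 vs A: payoffs [3, 3] → best response X/Y (payoff 3)
  P2 vs B: payoffs [1, 1] → best response X/Y (payoff 1)
Mutual best responses: (A,X), (A,Y) → Nash equilibria.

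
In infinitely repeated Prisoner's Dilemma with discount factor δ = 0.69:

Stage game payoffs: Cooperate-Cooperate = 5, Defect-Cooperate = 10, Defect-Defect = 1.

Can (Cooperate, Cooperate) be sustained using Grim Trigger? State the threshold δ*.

δ* = 0.5556; since δ = 0.69 ≥ 0.5556, cooperation can be sustained

Work:
For Grim Trigger:
Cooperate forever: 5/(1-δ)
Defect then punished: 10 + 1·δ/(1-δ)
Need: 5/(1-δ) ≥ 10 + 1·δ/(1-δ)
Solving: δ ≥ (T-R)/(T-P) = (10-5)/(10-1) = 0.5556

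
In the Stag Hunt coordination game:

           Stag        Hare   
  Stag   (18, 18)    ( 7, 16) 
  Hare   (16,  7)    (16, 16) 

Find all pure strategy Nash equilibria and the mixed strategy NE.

Pure NE: (Stag, Stag) and (Hare, Hare); Mixed NE: p = 0.8182, q = 0.8182

Work:
Check pure NE:
(Stag, Stag): (18, 18) - no unilateral deviation beneficial
(Hare, Hare): (16, 16) - no unilateral deviation beneficial
Mixed NE: P1 plays Stag with p = 0.8182, P2 plays Stag with q = 0.8182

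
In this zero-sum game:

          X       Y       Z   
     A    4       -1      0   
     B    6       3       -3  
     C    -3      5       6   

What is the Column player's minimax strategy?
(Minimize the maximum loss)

Column should play Y, value = 5

Work:
Column player minimizes Row's maximum payoff:
Column X: max payoff to Row = 6
Column Y: max payoff to Row = 5
Column Z: max payoff to Row = 6
Minimum is 5, achieved by column Y.
Minimax strategy: Y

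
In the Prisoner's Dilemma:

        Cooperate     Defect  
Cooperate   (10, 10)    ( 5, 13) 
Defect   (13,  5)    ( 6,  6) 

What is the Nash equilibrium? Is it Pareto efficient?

(Defect, Defect) is NE; not Pareto efficient

Work:
Defect dominates Cooperate for both players:
If P2 cooperates: Defect (13) > Cooperate (10)
If P2 defects: Defect (6) > Cooperate (5)
NE: (Defect, Defect) with payoff (6, 6)
But (Cooperate, Cooperate) = (10, 10) Pareto dominates (6, 6)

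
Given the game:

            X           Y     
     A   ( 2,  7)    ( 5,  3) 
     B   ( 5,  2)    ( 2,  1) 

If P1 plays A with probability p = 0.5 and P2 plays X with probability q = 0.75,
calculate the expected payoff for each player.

E[P1] = 3.5, E[P2] = 3.875

Work:
E[P1] = p·q·π₁(A,X) + p·(1-q)·π₁(A,Y) + (1-p)·q·π₁(B,X) + (1-p)·(1-q)·π₁(B,Y)
= 0.5·0.75·2 + 0.5·0.25·5 + 0.5·0.75·5 + 0.5·0.25·2
= 3.5

E[P2] = 3.875 (similar calculation)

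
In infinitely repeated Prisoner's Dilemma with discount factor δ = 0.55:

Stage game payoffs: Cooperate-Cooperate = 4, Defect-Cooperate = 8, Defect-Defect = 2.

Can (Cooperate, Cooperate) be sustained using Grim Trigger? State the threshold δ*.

δ* = 0.6667; since δ = 0.55 < 0.6667, cooperation cannot be sustained

Work:
For Grim Trigger:
Cooperate forever: 4/(1-δ)
Defect then punished: 8 + 2·δ/(1-δ)
Need: 4/(1-δ) ≥ 8 + 2·δ/(1-δ)
Solving: δ ≥ (T-R)/(T-P) = (8-4)/(8-2) = 0.6667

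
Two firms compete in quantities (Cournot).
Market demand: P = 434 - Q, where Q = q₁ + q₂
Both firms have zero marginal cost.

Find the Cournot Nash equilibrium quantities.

q₁* = q₂* = 144.67; P* = 144.67

Work:
Profit: π_i = P·q_i = (a - q_i - q_j)·q_i
FOC: ∂π_i/∂q_i = a - 2q_i - q_j = 0
Reaction function: q_i = (434 - q_j)/2
Symmetry: q* = 434/3 = 144.67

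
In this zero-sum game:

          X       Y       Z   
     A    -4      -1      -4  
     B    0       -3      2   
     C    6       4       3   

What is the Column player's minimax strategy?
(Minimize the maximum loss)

Column should play Z, value = 3

Work:
Column player minimizes Row's maximum payoff:
Column X: max payoff to Row = 6
Column Y: max payoff to Row = 4
Column Z: max payoff to Row = 3
Minimum is 3, achieved by column Z.
Minimax strategy: Z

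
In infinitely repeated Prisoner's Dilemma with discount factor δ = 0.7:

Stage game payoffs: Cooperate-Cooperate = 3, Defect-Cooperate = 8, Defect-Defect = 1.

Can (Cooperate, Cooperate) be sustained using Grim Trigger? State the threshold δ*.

δ* = 0.7143; since δ = 0.7 < 0.7143, cooperation cannot be sustained

Work:
For Grim Trigger:
Cooperate forever: 3/(1-δ)
Defect then punished: 8 + 1·δ/(1-δ)
Need: 3/(1-δ) ≥ 8 + 1·δ/(1-δ)
Solving: δ ≥ (T-R)/(T-P) = (8-3)/(8-1) = 0.7143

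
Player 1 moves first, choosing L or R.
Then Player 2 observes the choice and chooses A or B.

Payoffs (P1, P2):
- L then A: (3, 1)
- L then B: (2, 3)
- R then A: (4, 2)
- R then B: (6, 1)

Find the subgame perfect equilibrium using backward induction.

P1 plays R, P2 plays B after L and A after R; Payoff (4, 2)

Work:
Backward induction:
After L: P2 chooses B → P1 gets 2
After R: P2 chooses A → P1 gets 4
P1 chooses R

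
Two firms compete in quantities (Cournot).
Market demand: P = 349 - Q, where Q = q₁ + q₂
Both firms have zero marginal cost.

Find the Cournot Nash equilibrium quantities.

q₁* = q₂* = 116.33; P* = 116.33

Work:
Profit: π_i = P·q_i = (a - q_i - q_j)·q_i
FOC: ∂π_i/∂q_i = a - 2q_i - q_j = 0
Reaction function: q_i = (349 - q_j)/2
Symmetry: q* = 349/3 = 116.33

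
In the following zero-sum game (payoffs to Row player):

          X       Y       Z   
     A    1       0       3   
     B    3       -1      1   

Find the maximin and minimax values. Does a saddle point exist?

Maximin = 0, Minimax = 0, Saddle: True

Work:
Row minimums: [0, -1] → maximin = 0
Column maximums: [3, 0, 3] → minimax = 0
Saddle point exists! Game value = 0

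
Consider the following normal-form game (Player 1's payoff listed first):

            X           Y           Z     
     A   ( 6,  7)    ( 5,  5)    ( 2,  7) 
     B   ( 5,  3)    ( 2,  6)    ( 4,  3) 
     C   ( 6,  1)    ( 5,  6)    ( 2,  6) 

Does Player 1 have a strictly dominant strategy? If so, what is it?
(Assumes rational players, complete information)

No strictly dominant strategy exists for Player 1

Work:
A strategy strictly dominates another if it gives a strictly higher payoff against every opponent action. Compare each pair of P1's strategies column-by-column:
  A vs B: [6 vs 5, 5 vs 2, 2 vs 4] → A does not strictly dominate B (column Z: 2 ≤ 4)
  A vs C: [6 vs 6, 5 vs 5, 2 vs 2] → A does not strictly dominate C (column X: 6 ≤ 6)
  B vs A: [5 vs 6, 2 vs 5, 4 vs 2] → B does not strictly dominate A (column X: 5 ≤ 6)
  B vs C: [5 vs 6, 2 vs 5, 4 vs 2] → B does not strictly dominate C (column X: 5 ≤ 6)
  C vs A: [6 vs 6, 5 vs 5, 2 vs 2] → C does not strictly dominate A (column X: 6 ≤ 6)
  C vs B: [6 vs 5, 5 vs 2, 2 vs 4] → C does not strictly dominate B (column Z: 2 ≤ 4)
No single strategy strictly dominates all others → no strictly dominant strategy.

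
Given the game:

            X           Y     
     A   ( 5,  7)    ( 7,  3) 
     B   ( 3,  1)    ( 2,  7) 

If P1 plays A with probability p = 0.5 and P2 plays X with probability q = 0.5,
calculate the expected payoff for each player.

E[P1] = 4.25, E[P2] = 4.5

Work:
E[P1] = p·q·π₁(A,X) + p·(1-q)·π₁(A,Y) + (1-p)·q·π₁(B,X) + (1-p)·(1-q)·π₁(B,Y)
= 0.5·0.5·5 + 0.5·0.5·7 + 0.5·0.5·3 + 0.5·0.5·2
= 4.25

E[P2] = 4.5 (similar calculation)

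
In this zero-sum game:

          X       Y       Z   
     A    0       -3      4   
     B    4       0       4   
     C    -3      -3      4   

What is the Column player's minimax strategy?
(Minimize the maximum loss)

Column should play Y, value = 0

Work:
Column player minimizes Row's maximum payoff:
Column X: max payoff to Row = 4
Column Y: max payoff to Row = 0
Column Z: max payoff to Row = 4
Minimum is 0, achieved by column Y.
Minimax strategy: Y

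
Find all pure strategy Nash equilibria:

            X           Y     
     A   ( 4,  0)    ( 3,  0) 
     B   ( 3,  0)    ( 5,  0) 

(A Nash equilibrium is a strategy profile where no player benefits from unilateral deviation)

Nash equilibrium: (A, X), (B, Y)

Work:
Best responses:
  P1 vs X: payoffs [4, 3] → best response A (payoff 4)
  P1 vs Y: payoffs [3, 5] → best response B (payoff 5)
  P2 vs A: payoffs [0, 0] → best response X/Y (payoff 0)
  P2 vs B: payoffs [0, 0] → best response X/Y (payoff 0)
Mutual best responses: (A,X), (B,Y) → Nash equilibria.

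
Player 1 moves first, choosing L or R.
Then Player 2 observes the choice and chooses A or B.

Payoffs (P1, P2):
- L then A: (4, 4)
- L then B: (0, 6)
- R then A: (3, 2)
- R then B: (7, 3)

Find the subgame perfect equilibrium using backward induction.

P1 plays R, P2 plays B after L and B after R; Payoff (7, 3)

Work:
Backward induction:
After L: P2 chooses B → P1 gets 0
After R: P2 chooses B → P1 gets 7
P1 chooses R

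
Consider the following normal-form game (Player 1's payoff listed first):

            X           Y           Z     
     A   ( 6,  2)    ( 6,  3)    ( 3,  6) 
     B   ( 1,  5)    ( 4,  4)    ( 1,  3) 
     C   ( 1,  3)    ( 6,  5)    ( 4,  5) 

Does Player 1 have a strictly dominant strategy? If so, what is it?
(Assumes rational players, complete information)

No strictly dominant strategy exists for Player 1

Work:
A strategy strictly dominates another if it gives a strictly higher payoff against every opponent action. Compare each pair of P1's strategies column-by-column:
  A vs B: [6 vs 1, 6 vs 4, 3 vs 1] → A strictly dominates B
  A vs C: [6 vs 1, 6 vs 6, 3 vs 4] → A does not strictly dominate C (column Y: 6 ≤ 6)
  B vs A: [1 vs 6, 4 vs 6, 1 vs 3] → B does not strictly dominate A (column X: 1 ≤ 6)
  B vs C: [1 vs 1, 4 vs 6, 1 vs 4] → B does not strictly dominate C (column X: 1 ≤ 1)
  C vs A: [1 vs 6, 6 vs 6, 4 vs 3] → C does not strictly dominate A (column X: 1 ≤ 6)
  C vs B: [1 vs 1, 6 vs 4, 4 vs 1] → C does not strictly dominate B (column X: 1 ≤ 1)
No single strategy strictly dominates all others → no strictly dominant strategy.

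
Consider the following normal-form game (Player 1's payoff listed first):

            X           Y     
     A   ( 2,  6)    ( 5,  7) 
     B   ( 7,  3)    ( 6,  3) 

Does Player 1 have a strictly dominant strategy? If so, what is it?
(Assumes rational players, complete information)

Yes, Player 1's strictly dominant strategy is B

Work:
A strategy strictly dominates another if it gives a strictly higher payoff against every opponent action. Compare each pair of P1's strategies column-by-column:
  A vs B: [2 vs 7, 5 vs 6] → A does not strictly dominate B (column X: 2 ≤ 7)
  B vs A: [7 vs 2, 6 vs 5] → B strictly dominates A
B strictly dominates every other strategy → strictly dominant.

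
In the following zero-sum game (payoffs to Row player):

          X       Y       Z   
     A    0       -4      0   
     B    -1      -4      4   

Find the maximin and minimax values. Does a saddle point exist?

Maximin = -4, Minimax = -4, Saddle: True

Work:
Row minimums: [-4, -4] → maximin = -4
Column maximums: [0, -4, 4] → minimax = -4
Saddle point exists! Game value = -4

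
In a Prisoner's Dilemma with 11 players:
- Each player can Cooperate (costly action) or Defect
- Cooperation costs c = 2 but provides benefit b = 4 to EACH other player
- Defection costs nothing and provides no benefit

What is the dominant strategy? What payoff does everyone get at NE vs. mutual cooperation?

Dominant: Defect; NE payoff = 0; Coop payoff = 38

Work:
Defect dominates (saves cost c = 2, benefit to others is external)
NE: All defect → everyone gets 0
If all cooperate: each receives (10)×4 - 2 = 38
Social dilemma: 38 > 0 but NE gives 0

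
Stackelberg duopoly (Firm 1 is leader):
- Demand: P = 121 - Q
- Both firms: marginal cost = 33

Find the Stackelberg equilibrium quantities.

q₁* (leader) = 44.0, q₂* (follower) = 22.0

Work:
Follower's reaction: q₂ = (a - c - q₁)/2
Leader substitutes: π₁ = q₁·(a - q₁ - (a-c-q₁)/2 - c)
FOC: q₁* = (121 - 33)/2 = 44.00
Then: q₂* = (121 - 33 - 44.0)/2 = 22.00
Leader has first-mover advantage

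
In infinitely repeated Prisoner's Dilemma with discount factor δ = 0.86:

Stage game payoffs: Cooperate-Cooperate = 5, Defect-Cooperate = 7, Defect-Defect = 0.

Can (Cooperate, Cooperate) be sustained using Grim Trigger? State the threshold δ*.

δ* = 0.2857; since δ = 0.86 ≥ 0.2857, cooperation can be sustained

Work:
For Grim Trigger:
Cooperate forever: 5/(1-δ)
Defect then punished: 7 + 0·δ/(1-δ)
Need: 5/(1-δ) ≥ 7 + 0·δ/(1-δ)
Solving: δ ≥ (T-R)/(T-P) = (7-5)/(7-0) = 0.2857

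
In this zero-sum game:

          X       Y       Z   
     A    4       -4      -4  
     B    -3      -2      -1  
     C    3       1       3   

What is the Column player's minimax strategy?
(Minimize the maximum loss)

Column should play Y, value = 1

Work:
Column player minimizes Row's maximum payoff:
Column X: max payoff to Row = 4
Column Y: max payoff to Row = 1
Column Z: max payoff to Row = 3
Minimum is 1, achieved by column Y.
Minimax strategy: Y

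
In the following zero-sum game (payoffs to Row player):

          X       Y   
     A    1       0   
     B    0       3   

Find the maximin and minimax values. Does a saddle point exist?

Maximin = 0, Minimax = 1, Saddle: False

Work:
Row minimums: [0, 0] → maximin = 0
Column maximums: [1, 3] → minimax = 1
No saddle point (maximin ≠ minimax). Mixed strategy needed.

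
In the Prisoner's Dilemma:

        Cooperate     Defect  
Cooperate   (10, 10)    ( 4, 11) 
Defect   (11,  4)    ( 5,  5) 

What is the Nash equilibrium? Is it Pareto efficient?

(Defect, Defect) is NE; not Pareto efficient

Work:
Defect dominates Cooperate for both players:
If P2 cooperates: Defect (11) > Cooperate (10)
If P2 defects: Defect (5) > Cooperate (4)
NE: (Defect, Defect) with payoff (5, 5)
But (Cooperate, Cooperate) = (10, 10) Pareto dominates (5, 5)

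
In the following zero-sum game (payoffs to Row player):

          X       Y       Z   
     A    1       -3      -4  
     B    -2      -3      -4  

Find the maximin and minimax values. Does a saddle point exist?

Maximin = -4, Minimax = -4, Saddle: True

Work:
Row minimums: [-4, -4] → maximin = -4
Column maximums: [1, -3, -4] → minimax = -4
Saddle point exists! Game value = -4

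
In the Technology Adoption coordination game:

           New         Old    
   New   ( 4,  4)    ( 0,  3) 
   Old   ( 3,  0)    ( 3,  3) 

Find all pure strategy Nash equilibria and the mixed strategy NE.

Pure NE: (New, New) and (Old, Old); Mixed NE: p = 0.75, q = 0.75

Work:
Check pure NE:
(New, New): (4, 4) - no unilateral deviation beneficial
(Old, Old): (3, 3) - no unilateral deviation beneficial
Mixed NE: P1 plays New with p = 0.75, P2 plays New with q = 0.75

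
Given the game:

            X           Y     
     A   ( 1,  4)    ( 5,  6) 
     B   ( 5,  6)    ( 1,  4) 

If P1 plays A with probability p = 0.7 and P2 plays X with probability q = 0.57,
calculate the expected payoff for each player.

E[P1] = 2.888, E[P2] = 4.944

Work:
E[P1] = p·q·π₁(A,X) + p·(1-q)·π₁(A,Y) + (1-p)·q·π₁(B,X) + (1-p)·(1-q)·π₁(B,Y)
= 0.7·0.57·1 + 0.7·0.43·5 + 0.3·0.57·5 + 0.3·0.43·1
= 2.888

E[P2] = 4.944 (similar calculation)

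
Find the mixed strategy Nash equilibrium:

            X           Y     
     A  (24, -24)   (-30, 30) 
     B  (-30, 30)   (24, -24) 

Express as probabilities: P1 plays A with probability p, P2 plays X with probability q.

p = 0.5, q = 0.5

Work:
Find probabilities that make opponent indifferent:
P2 chooses q to make P1 indifferent between A and B
P1 chooses p to make P2 indifferent between X and Y
Mixed NE: P1 plays (A: 0.5, B: 0.5), P2 plays (X: 0.5, Y: 0.5)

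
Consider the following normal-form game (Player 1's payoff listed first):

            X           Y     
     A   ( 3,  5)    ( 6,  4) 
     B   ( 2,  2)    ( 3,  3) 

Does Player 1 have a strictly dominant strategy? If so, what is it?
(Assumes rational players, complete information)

Yes, Player 1's strictly dominant strategy is A

Work:
A strategy strictly dominates another if it gives a strictly higher payoff against every opponent action. Compare each pair of P1's strategies column-by-column:
  A vs B: [3 vs 2, 6 vs 3] → A strictly dominates B
  B vs A: [2 vs 3, 3 vs 6] → B does not strictly dominate A (column X: 2 ≤ 3)
A strictly dominates every other strategy → strictly dominant.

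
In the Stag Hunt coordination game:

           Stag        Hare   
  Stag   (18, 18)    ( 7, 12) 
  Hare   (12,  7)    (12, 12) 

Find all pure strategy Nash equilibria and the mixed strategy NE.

Pure NE: (Stag, Stag) and (Hare, Hare); Mixed NE: p = 0.4545, q = 0.4545

Work:
Check pure NE:
(Stag, Stag): (18, 18) - no unilateral deviation beneficial
(Hare, Hare): (12, 12) - no unilateral deviation beneficial
Mixed NE: P1 plays Stag with p = 0.4545, P2 plays Stag with q = 0.4545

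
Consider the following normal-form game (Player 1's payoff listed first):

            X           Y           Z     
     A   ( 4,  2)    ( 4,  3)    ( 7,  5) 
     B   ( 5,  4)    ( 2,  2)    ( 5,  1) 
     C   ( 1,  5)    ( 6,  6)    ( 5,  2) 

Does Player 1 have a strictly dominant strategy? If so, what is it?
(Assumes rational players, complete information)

No strictly dominant strategy exists for Player 1

Work:
A strategy strictly dominates another if it gives a strictly higher payoff against every opponent action. Compare each pair of P1's strategies column-by-column:
  A vs B: [4 vs 5, 4 vs 2, 7 vs 5] → A does not strictly dominate B (column X: 4 ≤ 5)
  A vs C: [4 vs 1, 4 vs 6, 7 vs 5] → A does not strictly dominate C (column Y: 4 ≤ 6)
  B vs A: [5 vs 4, 2 vs 4, 5 vs 7] → B does not strictly dominate A (column Y: 2 ≤ 4)
  B vs C: [5 vs 1, 2 vs 6, 5 vs 5] → B does not strictly dominate C (column Y: 2 ≤ 6)
  C vs A: [1 vs 4, 6 vs 4, 5 vs 7] → C does not strictly dominate A (column X: 1 ≤ 4)
  C vs B: [1 vs 5, 6 vs 2, 5 vs 5] → C does not strictly dominate B (column X: 1 ≤ 5)
No single strategy strictly dominates all others → no strictly dominant strategy.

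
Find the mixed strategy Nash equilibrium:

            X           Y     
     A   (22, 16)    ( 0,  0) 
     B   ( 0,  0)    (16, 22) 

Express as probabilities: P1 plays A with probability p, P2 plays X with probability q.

p = 0.5789, q = 0.4211

Work:
Find probabilities that make opponent indifferent:
P2 chooses q to make P1 indifferent between A and B
P1 chooses p to make P2 indifferent between X and Y
Mixed NE: P1 plays (A: 0.5789, B: 0.4211), P2 plays (X: 0.4211, Y: 0.5789)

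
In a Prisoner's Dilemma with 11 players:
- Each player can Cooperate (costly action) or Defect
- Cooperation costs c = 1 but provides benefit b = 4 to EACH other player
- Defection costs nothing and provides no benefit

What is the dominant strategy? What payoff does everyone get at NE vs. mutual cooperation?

Dominant: Defect; NE payoff = 0; Coop payoff = 39

Work:
Defect dominates (saves cost c = 1, benefit to others is external)
NE: All defect → everyone gets 0
If all cooperate: each receives (10)×4 - 1 = 39
Social dilemma: 39 > 0 but NE gives 0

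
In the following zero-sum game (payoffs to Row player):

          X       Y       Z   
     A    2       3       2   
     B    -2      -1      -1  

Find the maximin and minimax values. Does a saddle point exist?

Maximin = 2, Minimax = 2, Saddle: True

Work:
Row minimums: [2, -2] → maximin = 2
Column maximums: [2, 3, 2] → minimax = 2
Saddle point exists! Game value = 2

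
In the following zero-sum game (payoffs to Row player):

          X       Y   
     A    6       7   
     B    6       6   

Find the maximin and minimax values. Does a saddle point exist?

Maximin = 6, Minimax = 6, Saddle: True

Work:
Row minimums: [6, 6] → maximin = 6
Column maximums: [6, 7] → minimax = 6
Saddle point exists! Game value = 6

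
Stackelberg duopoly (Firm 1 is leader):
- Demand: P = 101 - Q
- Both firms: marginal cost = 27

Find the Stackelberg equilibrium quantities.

q₁* (leader) = 37.0, q₂* (follower) = 18.5

Work:
Follower's reaction: q₂ = (a - c - q₁)/2
Leader substitutes: π₁ = q₁·(a - q₁ - (a-c-q₁)/2 - c)
FOC: q₁* = (101 - 27)/2 = 37.00
Then: q₂* = (101 - 27 - 37.0)/2 = 18.50
Leader has first-mover advantage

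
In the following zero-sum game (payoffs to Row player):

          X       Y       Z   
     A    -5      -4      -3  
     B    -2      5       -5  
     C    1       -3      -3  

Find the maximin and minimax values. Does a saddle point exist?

Maximin = -3, Minimax = -3, Saddle: True

Work:
Row minimums: [-5, -5, -3] → maximin = -3
Column maximums: [1, 5, -3] → minimax = -3
Saddle point exists! Game value = -3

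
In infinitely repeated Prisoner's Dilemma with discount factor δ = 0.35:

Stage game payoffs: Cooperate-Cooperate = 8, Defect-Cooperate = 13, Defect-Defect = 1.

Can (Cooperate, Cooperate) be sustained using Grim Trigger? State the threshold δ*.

δ* = 0.4167; since δ = 0.35 < 0.4167, cooperation cannot be sustained

Work:
For Grim Trigger:
Cooperate forever: 8/(1-δ)
Defect then punished: 13 + 1·δ/(1-δ)
Need: 8/(1-δ) ≥ 13 + 1·δ/(1-δ)
Solving: δ ≥ (T-R)/(T-P) = (13-8)/(13-1) = 0.4167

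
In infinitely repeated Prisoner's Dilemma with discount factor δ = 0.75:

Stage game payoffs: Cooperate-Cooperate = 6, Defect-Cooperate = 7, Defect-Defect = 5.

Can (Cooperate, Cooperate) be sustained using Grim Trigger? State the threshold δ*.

δ* = 0.5; since δ = 0.75 ≥ 0.5, cooperation can be sustained

Work:
For Grim Trigger:
Cooperate forever: 6/(1-δ)
Defect then punished: 7 + 5·δ/(1-δ)
Need: 6/(1-δ) ≥ 7 + 5·δ/(1-δ)
Solving: δ ≥ (T-R)/(T-P) = (7-6)/(7-5) = 0.5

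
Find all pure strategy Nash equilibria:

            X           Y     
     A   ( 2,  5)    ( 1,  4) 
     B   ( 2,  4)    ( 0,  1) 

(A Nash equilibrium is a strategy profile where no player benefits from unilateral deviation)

Nash equilibrium: (A, X), (B, X)

Work:
Best responses:
  P1 vs X: payoffs [2, 2] → best response A/B (payoff 2)
  P1 vs Y: payoffs [1, 0] → best response A (payoff 1)
  P2 vs A: payoffs [5, 4] → best response X (payoff 5)
  P2 vs B: payoffs [4, 1] → best response X (payoff 4)
Mutual best responses: (A,X), (B,X) → Nash equilibria.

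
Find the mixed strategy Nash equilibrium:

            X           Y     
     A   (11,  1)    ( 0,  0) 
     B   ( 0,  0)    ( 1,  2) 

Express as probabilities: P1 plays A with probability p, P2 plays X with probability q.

p = 0.6667, q = 0.0833

Work:
Find probabilities that make opponent indifferent:
P2 chooses q to make P1 indifferent between A and B
P1 chooses p to make P2 indifferent between X and Y
Mixed NE: P1 plays (A: 0.6667, B: 0.3333), P2 plays (X: 0.0833, Y: 0.9167)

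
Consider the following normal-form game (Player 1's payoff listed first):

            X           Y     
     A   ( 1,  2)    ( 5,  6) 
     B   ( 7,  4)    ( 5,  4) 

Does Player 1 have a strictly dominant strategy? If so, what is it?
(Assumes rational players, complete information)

No strictly dominant strategy exists for Player 1

Work:
A strategy strictly dominates another if it gives a strictly higher payoff against every opponent action. Compare each pair of P1's strategies column-by-column:
  A vs B: [1 vs 7, 5 vs 5] → A does not strictly dominate B (column X: 1 ≤ 7)
  B vs A: [7 vs 1, 5 vs 5] → B does not strictly dominate A (column Y: 5 ≤ 5)
No single strategy strictly dominates all others → no strictly dominant strategy.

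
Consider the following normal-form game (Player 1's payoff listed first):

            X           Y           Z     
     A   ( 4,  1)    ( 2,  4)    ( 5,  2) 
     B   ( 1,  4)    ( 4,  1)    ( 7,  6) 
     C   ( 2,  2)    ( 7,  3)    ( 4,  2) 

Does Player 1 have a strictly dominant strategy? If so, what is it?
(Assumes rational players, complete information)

No strictly dominant strategy exists for Player 1

Work:
A strategy strictly dominates another if it gives a strictly higher payoff against every opponent action. Compare each pair of P1's strategies column-by-column:
  A vs B: [4 vs 1, 2 vs 4, 5 vs 7] → A does not strictly dominate B (column Y: 2 ≤ 4)
  A vs C: [4 vs 2, 2 vs 7, 5 vs 4] → A does not strictly dominate C (column Y: 2 ≤ 7)
  B vs A: [1 vs 4, 4 vs 2, 7 vs 5] → B does not strictly dominate A (column X: 1 ≤ 4)
  B vs C: [1 vs 2, 4 vs 7, 7 vs 4] → B does not strictly dominate C (column X: 1 ≤ 2)
  C vs A: [2 vs 4, 7 vs 2, 4 vs 5] → C does not strictly dominate A (column X: 2 ≤ 4)
  C vs B: [2 vs 1, 7 vs 4, 4 vs 7] → C does not strictly dominate B (column Z: 4 ≤ 7)
No single strategy strictly dominates all others → no strictly dominant strategy.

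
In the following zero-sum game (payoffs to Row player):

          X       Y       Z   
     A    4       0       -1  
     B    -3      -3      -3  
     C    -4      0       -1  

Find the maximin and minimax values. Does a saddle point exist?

Maximin = -1, Minimax = -1, Saddle: True

Work:
Row minimums: [-1, -3, -4] → maximin = -1
Column maximums: [4, 0, -1] → minimax = -1
Saddle point exists! Game value = -1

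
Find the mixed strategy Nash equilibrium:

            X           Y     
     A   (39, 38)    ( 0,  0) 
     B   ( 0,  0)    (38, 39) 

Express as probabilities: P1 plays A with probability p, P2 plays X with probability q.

p = 0.5065, q = 0.4935

Work:
Find probabilities that make opponent indifferent:
P2 chooses q to make P1 indifferent between A and B
P1 chooses p to make P2 indifferent between X and Y
Mixed NE: P1 plays (A: 0.5065, B: 0.4935), P2 plays (X: 0.4935, Y: 0.5065)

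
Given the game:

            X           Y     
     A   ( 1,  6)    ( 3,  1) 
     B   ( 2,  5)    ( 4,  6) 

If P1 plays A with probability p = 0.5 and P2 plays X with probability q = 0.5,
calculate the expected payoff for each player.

E[P1] = 2.5, E[P2] = 4.5

Work:
E[P1] = p·q·π₁(A,X) + p·(1-q)·π₁(A,Y) + (1-p)·q·π₁(B,X) + (1-p)·(1-q)·π₁(B,Y)
= 0.5·0.5·1 + 0.5·0.5·3 + 0.5·0.5·2 + 0.5·0.5·4
= 2.5

E[P2] = 4.5 (similar calculation)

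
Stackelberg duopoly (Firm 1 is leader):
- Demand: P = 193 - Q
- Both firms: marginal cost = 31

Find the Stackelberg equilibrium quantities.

q₁* (leader) = 81.0, q₂* (follower) = 40.5

Work:
Follower's reaction: q₂ = (a - c - q₁)/2
Leader substitutes: π₁ = q₁·(a - q₁ - (a-c-q₁)/2 - c)
FOC: q₁* = (193 - 31)/2 = 81.00
Then: q₂* = (193 - 31 - 81.0)/2 = 40.50
Leader has first-mover advantage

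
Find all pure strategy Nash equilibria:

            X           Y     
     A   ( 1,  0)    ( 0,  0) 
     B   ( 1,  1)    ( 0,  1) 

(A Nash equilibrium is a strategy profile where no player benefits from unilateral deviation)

Nash equilibrium: (A, X), (A, Y), (B, X), (B, Y)

Work:
Best responses:
  P1 vs X: payoffs [1, 1] → best response A/B (payoff 1)
  P1 vs Y: payoffs [0, 0] → best response A/B (payoff 0)
  P2 vs A: payoffs [0, 0] → best response X/Y (payoff 0)
  P2 vs B: payoffs [1, 1] → best response X/Y (payoff 1)
Mutual best responses: (A,X), (A,Y), (B,X), (B,Y) → Nash equilibria.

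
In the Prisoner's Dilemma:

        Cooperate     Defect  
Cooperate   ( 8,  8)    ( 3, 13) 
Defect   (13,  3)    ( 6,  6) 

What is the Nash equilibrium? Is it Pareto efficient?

(Defect, Defect) is NE; not Pareto efficient

Work:
Defect dominates Cooperate for both players:
If P2 cooperates: Defect (13) > Cooperate (8)
If P2 defects: Defect (6) > Cooperate (3)
NE: (Defect, Defect) with payoff (6, 6)
But (Cooperate, Cooperate) = (8, 8) Pareto dominates (6, 6)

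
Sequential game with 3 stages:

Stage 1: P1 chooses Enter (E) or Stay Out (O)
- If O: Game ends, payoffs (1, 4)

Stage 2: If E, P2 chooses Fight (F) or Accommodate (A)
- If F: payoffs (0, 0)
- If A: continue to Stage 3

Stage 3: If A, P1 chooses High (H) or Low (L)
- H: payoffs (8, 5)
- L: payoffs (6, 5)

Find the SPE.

SPE: (E, A, H); Outcome (8, 5)

Work:
Stage 3: P1 chooses H (8 vs 6)
Stage 2: P2: F->0, A->5 (anticipating H). Choose A
Stage 1: P1: O->1, E->8 (anticipating A, H). Choose E
SPE path: E -> A -> H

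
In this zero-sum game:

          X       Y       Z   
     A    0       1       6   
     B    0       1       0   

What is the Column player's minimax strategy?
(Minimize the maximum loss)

Column should play X, value = 0

Work:
Column player minimizes Row's maximum payoff:
Column X: max payoff to Row = 0
Column Y: max payoff to Row = 1
Column Z: max payoff to Row = 6
Minimum is 0, achieved by column X.
Minimax strategy: X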